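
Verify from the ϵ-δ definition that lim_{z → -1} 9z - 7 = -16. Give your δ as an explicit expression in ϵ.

Suppose ϵ > 0. We need δ > 0 so that 0 < |z + 1| < δ implies |(9z - 7) + 16| < ϵ.
|(9z - 7) + 16| = |9z + 9| = 9|z + 1|.
So 9|z + 1| < ϵ exactly when |z + 1| < ϵ/9.
Take δ = ϵ/9. If 0 < |z + 1| < δ then |(9z - 7) + 16| = 9|z + 1| < 9·(ϵ/9) = ϵ.

δ = ϵ/9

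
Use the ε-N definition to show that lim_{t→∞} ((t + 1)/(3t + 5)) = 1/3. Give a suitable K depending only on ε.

K = (2/9)/ε

Suppose ε > 0. We seek K > 0 such that t > K implies |(t + 1)/(3t + 5) − (1/3)| < ε.
(t + 1)/(3t + 5) − (1/3) = (3(t + 1) − (3t + 5)) / (3(3t + 5)) = -2/(3(3t + 5)).
For t > 0 we have 3t + 5 > 3t, so |(t + 1)/(3t + 5) − (1/3)| = 2/(3(3t + 5)) < 2/(3·3t) = (2/9)/t.
Thus |(t + 1)/(3t + 5) − (1/3)| < ε whenever t > (2/9)/ε.
Take K = (2/9)/ε. If t > K then |(t + 1)/(3t + 5) − (1/3)| < (2/9)/t < ε.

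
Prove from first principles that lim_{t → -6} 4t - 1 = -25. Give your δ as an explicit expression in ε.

Let ε > 0 be given. We need δ > 0 so that 0 < |t + 6| < δ implies |(4t - 1) + 25| < ε.
|(4t - 1) + 25| = |4t + 24| = 4|t + 6|.
So 4|t + 6| < ε exactly when |t + 6| < ε/4.
Take δ = ε/4. If 0 < |t + 6| < δ then |(4t - 1) + 25| = 4|t + 6| < 4·(ε/4) = ε.

δ = ε/4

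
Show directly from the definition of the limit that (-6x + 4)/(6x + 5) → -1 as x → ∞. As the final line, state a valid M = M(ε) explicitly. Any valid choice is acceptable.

M = (3/2)/ε

Let ε > 0. We seek M > 0 such that x > M implies |(-6x + 4)/(6x + 5) + 1| < ε.
(-6x + 4)/(6x + 5) + 1 = (6(-6x + 4) − (-6)(6x + 5)) / (6(6x + 5)) = 54/(6(6x + 5)).
For x > 0 we have 6x + 5 > 6x, so |(-6x + 4)/(6x + 5) + 1| = 54/(6(6x + 5)) < 54/(6·6x) = (3/2)/x.
Thus |(-6x + 4)/(6x + 5) + 1| < ε whenever x > (3/2)/ε.
Take M = (3/2)/ε. If x > M then |(-6x + 4)/(6x + 5) + 1| < (3/2)/x < ε.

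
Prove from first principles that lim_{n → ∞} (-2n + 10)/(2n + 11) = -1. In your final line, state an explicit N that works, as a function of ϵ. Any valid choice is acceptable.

Let ϵ > 0 be given. For n ≥ 1, |(-2n + 10)/(2n + 11) + 1| = |42|/(2(2n + 11)) = 42/(2(2n + 11)).
Since 2n + 11 ≥ 2n for n ≥ 1, this is ≤ 42/(2·2n) = (21/2)/n.
So |(-2n + 10)/(2n + 11) + 1| < ϵ whenever n > (21/2)/ϵ.
Take N = (21/2)/ϵ. If n > N then |(-2n + 10)/(2n + 11) + 1| ≤ (21/2)/n < ϵ.

N = (21/2)/ϵ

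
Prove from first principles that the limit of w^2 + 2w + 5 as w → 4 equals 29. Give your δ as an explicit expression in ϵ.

δ = min(1, ϵ/11)

Fix ϵ > 0. We want δ > 0 such that 0 < |w − 4| < δ implies |(w^2 + 2w + 5) − 29| < ϵ.
(w^2 + 2w + 5) − 29 = w^2 + 2w - 24 = (w − 4)(w + 6).
So |(w^2 + 2w + 5) − 29| = |w − 4|·|w + 6|.
Require δ ≤ 1. Then |w − 4| < 1 gives |w| < 5, and by the triangle inequality |w + 6| ≤ 5 + 6 = 11.
Hence |(w^2 + 2w + 5) − 29| ≤ 11|w − 4| < ϵ provided |w − 4| < ϵ/11.
Take δ = min(1, ϵ/11). Then 0 < |w − 4| < δ gives both |w − 4| < 1 and |w − 4| < ϵ/11, so |(w^2 + 2w + 5) − 29| < ϵ.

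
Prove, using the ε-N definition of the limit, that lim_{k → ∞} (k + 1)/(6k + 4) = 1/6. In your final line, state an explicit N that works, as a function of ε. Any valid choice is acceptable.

N = (1/18)/ε

Fix ε > 0. For k ≥ 1, |(k + 1)/(6k + 4) − (1/6)| = |2|/(6(6k + 4)) = 2/(6(6k + 4)).
Since 6k + 4 ≥ 6k for k ≥ 1, this is ≤ 2/(6·6k) = (1/18)/k.
So |(k + 1)/(6k + 4) − (1/6)| < ε whenever k > (1/18)/ε.
Take N = (1/18)/ε. If k > N then |(k + 1)/(6k + 4) − (1/6)| ≤ (1/18)/k < ε.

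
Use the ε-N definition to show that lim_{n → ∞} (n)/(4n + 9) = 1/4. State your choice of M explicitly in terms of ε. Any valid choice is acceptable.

M = (9/16)/ε

Fix ε > 0. For n ≥ 1, |(n)/(4n + 9) − (1/4)| = |-9|/(4(4n + 9)) = 9/(4(4n + 9)).
Since 4n + 9 ≥ 4n for n ≥ 1, this is ≤ 9/(4·4n) = (9/16)/n.
So |(n)/(4n + 9) − (1/4)| < ε whenever n > (9/16)/ε.
Take M = (9/16)/ε. If n > M then |(n)/(4n + 9) − (1/4)| ≤ (9/16)/n < ε.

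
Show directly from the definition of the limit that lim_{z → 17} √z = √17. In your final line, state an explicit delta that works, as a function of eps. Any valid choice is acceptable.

delta = min(17, √17·eps)

Fix eps > 0. We want delta > 0 such that 0 < |z − 17| < delta implies |√z − √17| < eps.
Rationalise: √z − √17 = (z − 17)/(√z + √17), so |√z − √17| = |z − 17|/(√z + √17).
Restrict delta ≤ 17 so that |z − 17| < 17 forces z > 0, and then √z + √17 > √17.
Hence |√z − √17| < |z − 17|/√17, which is < eps once |z − 17| < √17·eps.
Take delta = min(17, √17·eps). If 0 < |z − 17| < delta then z > 0 and |√z − √17| < |z − 17|/√17 < eps.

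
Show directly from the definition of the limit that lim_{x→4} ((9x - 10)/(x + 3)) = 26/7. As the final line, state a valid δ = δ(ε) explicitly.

Fix ε > 0. We want δ > 0 with 0 < |x − 4| < δ ⇒ |(9x - 10)/(x + 3) − (26/7)| < ε.
Combining over a common denominator, (9x - 10)/(x + 3) − (26/7) = [(9x - 10)·7 − 26·(x + 3)] / [7·(x + 3)] = 37(x − 4) / (7(x + 3)).
So |(9x - 10)/(x + 3) − (26/7)| = 37|x − 4| / (7·|x + 3|).
Restrict δ ≤ 7/2. Then |x − 4| < 7/2 gives |x + 3| = |(x − 4) + 7| ≥ 7 − 7/2 = 7/2.
Hence |(9x - 10)/(x + 3) − (26/7)| < 37|x − 4|/(7·(7/2)) = (74/49)|x − 4|, which is < ε once |x − 4| < (49/74)ε.
Take δ = min(7/2, (49/74)ε). Then 0 < |x − 4| < δ forces both bounds, so |(9x - 10)/(x + 3) − (26/7)| < ε.

δ = min(7/2, (49/74)ε)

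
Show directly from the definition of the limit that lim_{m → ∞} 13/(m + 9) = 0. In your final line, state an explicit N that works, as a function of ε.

Let ε > 0 be given. For m ≥ 1, |13/(m + 9) − 0| = 13/(m + 9) ≤ 13/m.
We need 13/m < ε, i.e. m > 13/ε.
Take N = 13/ε. If m > N then |13/(m + 9)| ≤ 13/m < ε.

N = 13/ε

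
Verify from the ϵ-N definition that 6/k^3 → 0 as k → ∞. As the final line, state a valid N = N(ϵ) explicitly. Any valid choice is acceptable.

N = (6/ϵ)^{1/3}

Let ϵ > 0 be given. For k ≥ 1, |6/k^3 − 0| = 6/k^3.
6/k^3 < ϵ ⇔ k^3 > 6/ϵ ⇔ k > (6/ϵ)^{1/3}.
Take N = (6/ϵ)^{1/3}. Then k > N implies 6/k^3 < ϵ.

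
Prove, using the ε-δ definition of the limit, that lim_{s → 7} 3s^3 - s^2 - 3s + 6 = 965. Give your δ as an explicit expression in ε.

Let ε > 0 be given. We want δ > 0 such that 0 < |s − 7| < δ implies |(3s^3 - s^2 - 3s + 6) − 965| < ε.
(3s^3 - s^2 - 3s + 6) − 965 = 3s^3 - s^2 - 3s - 959 = (s − 7)(3s^2 + 20s + 137).
So |(3s^3 - s^2 - 3s + 6) − 965| = |s − 7|·|3s^2 + 20s + 137|.
Assume first that |s − 7| < 1, so |s| < 8. Then |3s^2 + 20s + 137| ≤ 3·8^2 + 20·8 + 137 = 489.
Hence |(3s^3 - s^2 - 3s + 6) − 965| ≤ 489|s − 7| < ε provided |s − 7| < ε/489.
Choosing δ = min(1, ε/489) ensures both conditions, hence |(3s^3 - s^2 - 3s + 6) − 965| < ε.

δ = min(1, ε/489)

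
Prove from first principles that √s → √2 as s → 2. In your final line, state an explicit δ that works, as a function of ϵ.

Fix ϵ > 0. We want δ > 0 such that 0 < |s − 2| < δ implies |√s − √2| < ϵ.
Rationalise: √s − √2 = (s − 2)/(√s + √2), so |√s − √2| = |s − 2|/(√s + √2).
Restrict δ ≤ 2 so that |s − 2| < 2 forces s > 0, and then √s + √2 > √2.
Hence |√s − √2| < |s − 2|/√2, which is < ϵ once |s − 2| < √2·ϵ.
Take δ = min(2, √2·ϵ). If 0 < |s − 2| < δ then s > 0 and |√s − √2| < |s − 2|/√2 < ϵ.

δ = min(2, √2·ϵ)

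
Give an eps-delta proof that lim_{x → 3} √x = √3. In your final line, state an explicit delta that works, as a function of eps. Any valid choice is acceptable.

delta = min(3, √3·eps)

Let eps > 0 be given. We want delta > 0 such that 0 < |x − 3| < delta implies |√x − √3| < eps.
Multiplying by the conjugate, |√x − √3| = |x − 3|/(√x + √3).
Restrict delta ≤ 3 so that |x − 3| < 3 forces x > 0, and then √x + √3 > √3.
Hence |√x − √3| < |x − 3|/√3, which is < eps once |x − 3| < √3·eps.
Take delta = min(3, √3·eps). If 0 < |x − 3| < delta then x > 0 and |√x − √3| < |x − 3|/√3 < eps.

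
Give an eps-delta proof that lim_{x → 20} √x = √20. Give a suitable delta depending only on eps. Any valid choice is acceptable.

Let eps > 0 be given. We want delta > 0 such that 0 < |x − 20| < delta implies |√x − √20| < eps.
Multiplying by the conjugate, |√x − √20| = |x − 20|/(√x + √20).
Restrict delta ≤ 20 so that |x − 20| < 20 forces x > 0, and then √x + √20 > √20.
Hence |√x − √20| < |x − 20|/√20, which is < eps once |x − 20| < √20·eps.
Take delta = min(20, √20·eps). If 0 < |x − 20| < delta then x > 0 and |√x − √20| < |x − 20|/√20 < eps.

delta = min(20, √20·eps)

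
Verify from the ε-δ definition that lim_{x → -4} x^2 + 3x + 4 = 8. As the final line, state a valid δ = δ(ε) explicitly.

δ = min(1, ε/6)

Let ε > 0 be given. We want δ > 0 such that 0 < |x + 4| < δ implies |(x^2 + 3x + 4) − 8| < ε.
(x^2 + 3x + 4) − 8 = x^2 + 3x - 4 = (x + 4)(x - 1).
So |(x^2 + 3x + 4) − 8| = |x + 4|·|x - 1|.
Require δ ≤ 1. Then |x + 4| < 1 gives |x| < 5, and by the triangle inequality |x - 1| ≤ 5 + 1 = 6.
Hence |(x^2 + 3x + 4) − 8| ≤ 6|x + 4| < ε provided |x + 4| < ε/6.
Choosing δ = min(1, ε/6) ensures both conditions, hence |(x^2 + 3x + 4) − 8| < ε.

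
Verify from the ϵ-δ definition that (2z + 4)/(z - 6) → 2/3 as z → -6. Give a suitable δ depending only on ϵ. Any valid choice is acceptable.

δ = min(6, (9/2)ϵ)

Suppose ϵ > 0. We want δ > 0 with 0 < |z + 6| < δ ⇒ |(2z + 4)/(z - 6) − (2/3)| < ϵ.
Combining over a common denominator, (2z + 4)/(z - 6) − (2/3) = [(2z + 4)·(-12) − (-8)·(z - 6)] / [(-12)·(z - 6)] = -16(z + 6) / ((-12)(z - 6)).
So |(2z + 4)/(z - 6) − (2/3)| = 16|z + 6| / (12·|z − 6|).
Restrict δ ≤ 6. Then |z + 6| < 6 gives |z − 6| = |(z + 6) + (-12)| ≥ 12 − 6 = 6.
Hence |(2z + 4)/(z - 6) − (2/3)| < 16|z + 6|/(12·6) = (2/9)|z + 6|, which is < ϵ once |z + 6| < (9/2)ϵ.
Take δ = min(6, (9/2)ϵ). Then 0 < |z + 6| < δ forces both bounds, so |(2z + 4)/(z - 6) − (2/3)| < ϵ.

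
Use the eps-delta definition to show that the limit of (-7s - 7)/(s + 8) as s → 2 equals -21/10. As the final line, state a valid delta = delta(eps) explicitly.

delta = min(5, (50/49)eps)

Fix eps > 0. We want delta > 0 with 0 < |s − 2| < delta ⇒ |(-7s - 7)/(s + 8) + 21/10| < eps.
Combining over a common denominator, (-7s - 7)/(s + 8) + 21/10 = [(-7s - 7)·10 − (-21)·(s + 8)] / [10·(s + 8)] = -49(s − 2) / (10(s + 8)).
So |(-7s - 7)/(s + 8) + 21/10| = 49|s − 2| / (10·|s + 8|).
Restrict delta ≤ 5. Then |s − 2| < 5 gives |s + 8| = |(s − 2) + 10| ≥ 10 − 5 = 5.
Hence |(-7s - 7)/(s + 8) + 21/10| < 49|s − 2|/(10·5) = (49/50)|s − 2|, which is < eps once |s − 2| < (50/49)eps.
Take delta = min(5, (50/49)eps). Then 0 < |s − 2| < delta forces both bounds, so |(-7s - 7)/(s + 8) + 21/10| < eps.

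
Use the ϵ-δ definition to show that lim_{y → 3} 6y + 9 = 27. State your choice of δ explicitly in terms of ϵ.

Let ϵ > 0. We need δ > 0 so that 0 < |y − 3| < δ implies |(6y + 9) − 27| < ϵ.
|(6y + 9) − 27| = |6y - 18| = 6|y − 3|.
So 6|y − 3| < ϵ exactly when |y − 3| < ϵ/6.
Choosing δ = ϵ/6 gives |(6y + 9) − 27| = 6|y − 3| < ϵ whenever |y − 3| < δ.

δ = ϵ/6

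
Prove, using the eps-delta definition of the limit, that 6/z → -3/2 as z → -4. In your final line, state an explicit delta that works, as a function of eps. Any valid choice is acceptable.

Suppose eps > 0. We seek delta > 0 such that 0 < |z + 4| < delta implies |6/z + 3/2| < eps.
|6/z + 3/2| = 6·|-4 − z|/(4·|z|) = 6|z + 4|/(4|z|).
Restrict delta ≤ 2. Then |z + 4| < 2 gives |z| > 2, so 4|z| > 8.
Then |6/z + 3/2| < 6|z + 4|/8, which is < eps when |z + 4| < (4/3)eps.
Take delta = min(2, (4/3)eps). Then 0 < |z + 4| < delta gives both |z + 4| < 2 and |z + 4| < (4/3)eps, so |6/z + 3/2| < eps.

delta = min(2, (4/3)eps)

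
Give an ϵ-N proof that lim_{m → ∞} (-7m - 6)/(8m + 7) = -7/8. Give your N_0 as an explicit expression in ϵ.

N_0 = (1/64)/ϵ

Let ϵ > 0 be given. For m ≥ 1, |(-7m - 6)/(8m + 7) + 7/8| = |1|/(8(8m + 7)) = 1/(8(8m + 7)).
Since 8m + 7 ≥ 8m for m ≥ 1, this is ≤ 1/(8·8m) = (1/64)/m.
So |(-7m - 6)/(8m + 7) + 7/8| < ϵ whenever m > (1/64)/ϵ.
Take N_0 = (1/64)/ϵ. If m > N_0 then |(-7m - 6)/(8m + 7) + 7/8| ≤ (1/64)/m < ϵ.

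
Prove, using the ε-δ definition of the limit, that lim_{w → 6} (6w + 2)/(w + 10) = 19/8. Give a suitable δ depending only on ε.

Fix ε > 0. We want δ > 0 with 0 < |w − 6| < δ ⇒ |(6w + 2)/(w + 10) − (19/8)| < ε.
Combining over a common denominator, (6w + 2)/(w + 10) − (19/8) = [(6w + 2)·16 − 38·(w + 10)] / [16·(w + 10)] = 58(w − 6) / (16(w + 10)).
So |(6w + 2)/(w + 10) − (19/8)| = 58|w − 6| / (16·|w + 10|).
Restrict δ ≤ 8. Then |w − 6| < 8 gives |w + 10| = |(w − 6) + 16| ≥ 16 − 8 = 8.
Hence |(6w + 2)/(w + 10) − (19/8)| < 58|w − 6|/(16·8) = (29/64)|w − 6|, which is < ε once |w − 6| < (64/29)ε.
Take δ = min(8, (64/29)ε). Then 0 < |w − 6| < δ forces both bounds, so |(6w + 2)/(w + 10) − (19/8)| < ε.

δ = min(8, (64/29)ε)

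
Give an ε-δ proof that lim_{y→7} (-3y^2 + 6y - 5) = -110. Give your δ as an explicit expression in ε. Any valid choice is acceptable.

Suppose ε > 0. We want δ > 0 such that 0 < |y − 7| < δ implies |(-3y^2 + 6y - 5) + 110| < ε.
(-3y^2 + 6y - 5) + 110 = -3y^2 + 6y + 105 = (y − 7)(-3y - 15).
So |(-3y^2 + 6y - 5) + 110| = |y − 7|·|-3y - 15|.
Require δ ≤ 1. Then |y − 7| < 1 gives |y| < 8, and by the triangle inequality |-3y - 15| ≤ 3·8 + 15 = 39.
Hence |(-3y^2 + 6y - 5) + 110| ≤ 39|y − 7| < ε provided |y − 7| < ε/39.
Take δ = min(1, ε/39). Then 0 < |y − 7| < δ gives both |y − 7| < 1 and |y − 7| < ε/39, so |(-3y^2 + 6y - 5) + 110| < ε.

δ = min(1, ε/39)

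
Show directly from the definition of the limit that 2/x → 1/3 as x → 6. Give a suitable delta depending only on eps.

delta = min(3, 9eps)

Suppose eps > 0. We seek delta > 0 such that 0 < |x − 6| < delta implies |2/x − (1/3)| < eps.
|2/x − (1/3)| = 2·|6 − x|/(6·|x|) = 2|x − 6|/(6|x|).
Require delta ≤ 3 so that |x| > 6 − 3 = 3, hence 6|x| > 18.
Then |2/x − (1/3)| < 2|x − 6|/18, which is < eps when |x − 6| < 9eps.
Take delta = min(3, 9eps). Then 0 < |x − 6| < delta gives both |x − 6| < 3 and |x − 6| < 9eps, so |2/x − (1/3)| < eps.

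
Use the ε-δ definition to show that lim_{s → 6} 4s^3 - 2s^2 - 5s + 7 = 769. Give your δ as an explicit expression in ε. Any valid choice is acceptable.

δ = min(2, ε/559)

Let ε > 0. We want δ > 0 such that 0 < |s − 6| < δ implies |(4s^3 - 2s^2 - 5s + 7) − 769| < ε.
(4s^3 - 2s^2 - 5s + 7) − 769 = 4s^3 - 2s^2 - 5s - 762 = (s − 6)(4s^2 + 22s + 127).
So |(4s^3 - 2s^2 - 5s + 7) − 769| = |s − 6|·|4s^2 + 22s + 127|.
Require δ ≤ 2. Then |s − 6| < 2 gives |s| < 8, and by the triangle inequality |4s^2 + 22s + 127| ≤ 4·8^2 + 22·8 + 127 = 559.
Hence |(4s^3 - 2s^2 - 5s + 7) − 769| ≤ 559|s − 6| < ε provided |s − 6| < ε/559.
Choosing δ = min(2, ε/559) ensures both conditions, hence |(4s^3 - 2s^2 - 5s + 7) − 769| < ε.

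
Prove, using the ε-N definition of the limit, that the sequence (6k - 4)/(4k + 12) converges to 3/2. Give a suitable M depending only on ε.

Suppose ε > 0. For k ≥ 1, |(6k - 4)/(4k + 12) − (3/2)| = |-88|/(4(4k + 12)) = 88/(4(4k + 12)).
Since 4k + 12 ≥ 4k for k ≥ 1, this is ≤ 88/(4·4k) = (11/2)/k.
So |(6k - 4)/(4k + 12) − (3/2)| < ε whenever k > (11/2)/ε.
Take M = (11/2)/ε. If k > M then |(6k - 4)/(4k + 12) − (3/2)| ≤ (11/2)/k < ε.

M = (11/2)/ε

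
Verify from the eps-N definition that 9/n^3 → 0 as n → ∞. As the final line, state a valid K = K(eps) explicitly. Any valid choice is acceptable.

Suppose eps > 0. For n ≥ 1, |9/n^3 − 0| = 9/n^3.
9/n^3 < eps ⇔ n^3 > 9/eps ⇔ n > (9/eps)^{1/3}.
Take K = (9/eps)^{1/3}. Then n > K implies 9/n^3 < eps.

K = (9/eps)^{1/3}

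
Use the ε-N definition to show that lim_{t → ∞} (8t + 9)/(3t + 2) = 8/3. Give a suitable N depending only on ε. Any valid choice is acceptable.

Suppose ε > 0. We seek N > 0 such that t > N implies |(8t + 9)/(3t + 2) − (8/3)| < ε.
(8t + 9)/(3t + 2) − (8/3) = (3(8t + 9) − 8(3t + 2)) / (3(3t + 2)) = 11/(3(3t + 2)).
For t > 0 we have 3t + 2 > 3t, so |(8t + 9)/(3t + 2) − (8/3)| = 11/(3(3t + 2)) < 11/(3·3t) = (11/9)/t.
Thus |(8t + 9)/(3t + 2) − (8/3)| < ε whenever t > (11/9)/ε.
Take N = (11/9)/ε. If t > N then |(8t + 9)/(3t + 2) − (8/3)| < (11/9)/t < ε.

N = (11/9)/ε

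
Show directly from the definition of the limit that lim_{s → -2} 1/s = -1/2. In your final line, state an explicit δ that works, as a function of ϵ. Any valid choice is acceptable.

δ = min(1, 2ϵ)

Fix ϵ > 0. We seek δ > 0 such that 0 < |s + 2| < δ implies |1/s + 1/2| < ϵ.
|1/s + 1/2| = |-2 − s|/(2·|s|) = |s + 2|/(2|s|).
Require δ ≤ 1 so that |s| > 2 − 1 = 1, hence 2|s| > 2.
Then |1/s + 1/2| < |s + 2|/2, which is < ϵ when |s + 2| < 2ϵ.
Take δ = min(1, 2ϵ). Then 0 < |s + 2| < δ gives both |s + 2| < 1 and |s + 2| < 2ϵ, so |1/s + 1/2| < ϵ.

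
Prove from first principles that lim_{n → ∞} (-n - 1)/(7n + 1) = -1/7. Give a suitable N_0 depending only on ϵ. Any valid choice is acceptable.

N_0 = (6/49)/ϵ

Suppose ϵ > 0. For n ≥ 1, |(-n - 1)/(7n + 1) + 1/7| = |-6|/(7(7n + 1)) = 6/(7(7n + 1)).
Since 7n + 1 ≥ 7n for n ≥ 1, this is ≤ 6/(7·7n) = (6/49)/n.
So |(-n - 1)/(7n + 1) + 1/7| < ϵ whenever n > (6/49)/ϵ.
Take N_0 = (6/49)/ϵ. If n > N_0 then |(-n - 1)/(7n + 1) + 1/7| ≤ (6/49)/n < ϵ.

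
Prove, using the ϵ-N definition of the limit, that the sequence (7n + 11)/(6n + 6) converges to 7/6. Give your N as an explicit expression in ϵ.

N = (2/3)/ϵ

Suppose ϵ > 0. For n ≥ 1, |(7n + 11)/(6n + 6) − (7/6)| = |24|/(6(6n + 6)) = 24/(6(6n + 6)).
Since 6n + 6 ≥ 6n for n ≥ 1, this is ≤ 24/(6·6n) = (2/3)/n.
So |(7n + 11)/(6n + 6) − (7/6)| < ϵ whenever n > (2/3)/ϵ.
Take N = (2/3)/ϵ. If n > N then |(7n + 11)/(6n + 6) − (7/6)| ≤ (2/3)/n < ϵ.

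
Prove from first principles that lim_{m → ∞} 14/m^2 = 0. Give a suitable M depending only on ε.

M = (14/ε)^{1/2}

Suppose ε > 0. For m ≥ 1, |14/m^2 − 0| = 14/m^2.
14/m^2 < ε ⇔ m^2 > 14/ε ⇔ m > (14/ε)^{1/2}.
Take M = (14/ε)^{1/2}. Then m > M implies 14/m^2 < ε.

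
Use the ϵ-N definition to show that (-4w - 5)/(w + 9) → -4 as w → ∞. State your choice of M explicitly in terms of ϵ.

Fix ϵ > 0. We seek M > 0 such that w > M implies |(-4w - 5)/(w + 9) + 4| < ϵ.
(-4w - 5)/(w + 9) + 4 = ((-4w - 5) − (-4)(w + 9)) / ((w + 9)) = 31/((w + 9)).
For w > 0 we have w + 9 > w, so |(-4w - 5)/(w + 9) + 4| = 31/((w + 9)) < 31/(w) = 31/w.
Thus |(-4w - 5)/(w + 9) + 4| < ϵ whenever w > 31/ϵ.
Take M = 31/ϵ. If w > M then |(-4w - 5)/(w + 9) + 4| < 31/w < ϵ.

M = 31/ϵ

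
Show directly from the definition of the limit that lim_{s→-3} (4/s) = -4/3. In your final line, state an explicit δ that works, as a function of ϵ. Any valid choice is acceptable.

δ = min(3/2, (9/8)ϵ)

Let ϵ > 0. We seek δ > 0 such that 0 < |s + 3| < δ implies |4/s + 4/3| < ϵ.
|4/s + 4/3| = 4·|-3 − s|/(3·|s|) = 4|s + 3|/(3|s|).
Restrict δ ≤ 3/2. Then |s + 3| < 3/2 gives |s| > 3/2, so 3|s| > 9/2.
Then |4/s + 4/3| < 4|s + 3|/(9/2), which is < ϵ when |s + 3| < (9/8)ϵ.
Take δ = min(3/2, (9/8)ϵ). Then 0 < |s + 3| < δ gives both |s + 3| < 3/2 and |s + 3| < (9/8)ϵ, so |4/s + 4/3| < ϵ.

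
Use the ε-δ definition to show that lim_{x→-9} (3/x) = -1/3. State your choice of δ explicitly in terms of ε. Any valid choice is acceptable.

δ = min(9/2, (27/2)ε)

Let ε > 0 be given. We seek δ > 0 such that 0 < |x + 9| < δ implies |3/x + 1/3| < ε.
|3/x + 1/3| = 3·|-9 − x|/(9·|x|) = 3|x + 9|/(9|x|).
Require δ ≤ 9/2 so that |x| > 9 − 9/2 = 9/2, hence 9|x| > 81/2.
Then |3/x + 1/3| < 3|x + 9|/(81/2), which is < ε when |x + 9| < (27/2)ε.
Take δ = min(9/2, (27/2)ε). Then 0 < |x + 9| < δ gives both |x + 9| < 9/2 and |x + 9| < (27/2)ε, so |3/x + 1/3| < ε.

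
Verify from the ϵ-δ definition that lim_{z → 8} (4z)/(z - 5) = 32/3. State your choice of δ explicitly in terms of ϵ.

δ = min(3/2, (9/40)ϵ)

Fix ϵ > 0. We want δ > 0 with 0 < |z − 8| < δ ⇒ |(4z)/(z - 5) − (32/3)| < ϵ.
Combining over a common denominator, (4z)/(z - 5) − (32/3) = [(4z)·3 − 32·(z - 5)] / [3·(z - 5)] = -20(z − 8) / (3(z - 5)).
So |(4z)/(z - 5) − (32/3)| = 20|z − 8| / (3·|z − 5|).
Restrict δ ≤ 3/2. Then |z − 8| < 3/2 gives |z − 5| = |(z − 8) + 3| ≥ 3 − 3/2 = 3/2.
Hence |(4z)/(z - 5) − (32/3)| < 20|z − 8|/(3·(3/2)) = (40/9)|z − 8|, which is < ϵ once |z − 8| < (9/40)ϵ.
Take δ = min(3/2, (9/40)ϵ). Then 0 < |z − 8| < δ forces both bounds, so |(4z)/(z - 5) − (32/3)| < ϵ.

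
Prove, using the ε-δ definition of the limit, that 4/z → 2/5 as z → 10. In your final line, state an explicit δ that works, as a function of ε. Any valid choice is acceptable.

Suppose ε > 0. We seek δ > 0 such that 0 < |z − 10| < δ implies |4/z − (2/5)| < ε.
|4/z − (2/5)| = 4·|10 − z|/(10·|z|) = 4|z − 10|/(10|z|).
Restrict δ ≤ 5. Then |z − 10| < 5 gives |z| > 5, so 10|z| > 50.
Then |4/z − (2/5)| < 4|z − 10|/50, which is < ε when |z − 10| < (25/2)ε.
Take δ = min(5, (25/2)ε). Then 0 < |z − 10| < δ gives both |z − 10| < 5 and |z − 10| < (25/2)ε, so |4/z − (2/5)| < ε.

δ = min(5, (25/2)ε)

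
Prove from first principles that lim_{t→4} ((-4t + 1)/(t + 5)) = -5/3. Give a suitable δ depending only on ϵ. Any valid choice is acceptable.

Suppose ϵ > 0. We want δ > 0 with 0 < |t − 4| < δ ⇒ |(-4t + 1)/(t + 5) + 5/3| < ϵ.
Combining over a common denominator, (-4t + 1)/(t + 5) + 5/3 = [(-4t + 1)·9 − (-15)·(t + 5)] / [9·(t + 5)] = -21(t − 4) / (9(t + 5)).
So |(-4t + 1)/(t + 5) + 5/3| = 21|t − 4| / (9·|t + 5|).
Require δ ≤ 9/2, so |t + 5| ≥ |9| − |t − 4| > 9 − 9/2 = 9/2.
Hence |(-4t + 1)/(t + 5) + 5/3| < 21|t − 4|/(9·(9/2)) = (14/27)|t − 4|, which is < ϵ once |t − 4| < (27/14)ϵ.
Take δ = min(9/2, (27/14)ϵ). Then 0 < |t − 4| < δ forces both bounds, so |(-4t + 1)/(t + 5) + 5/3| < ϵ.

δ = min(9/2, (27/14)ϵ)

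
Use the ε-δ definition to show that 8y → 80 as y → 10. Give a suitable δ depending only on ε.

Let ε > 0. We need δ > 0 so that 0 < |y − 10| < δ implies |(8y) − 80| < ε.
|(8y) − 80| = |8y - 80| = 8|y − 10|.
Thus it suffices that |y − 10| < ε/8.
Take δ = ε/8. If 0 < |y − 10| < δ then |(8y) − 80| = 8|y − 10| < 8·(ε/8) = ε.

δ = ε/8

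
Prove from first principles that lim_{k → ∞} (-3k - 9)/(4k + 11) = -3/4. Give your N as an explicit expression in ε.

Fix ε > 0. For k ≥ 1, |(-3k - 9)/(4k + 11) + 3/4| = |-3|/(4(4k + 11)) = 3/(4(4k + 11)).
Since 4k + 11 ≥ 4k for k ≥ 1, this is ≤ 3/(4·4k) = (3/16)/k.
So |(-3k - 9)/(4k + 11) + 3/4| < ε whenever k > (3/16)/ε.
Take N = (3/16)/ε. If k > N then |(-3k - 9)/(4k + 11) + 3/4| ≤ (3/16)/k < ε.

N = (3/16)/ε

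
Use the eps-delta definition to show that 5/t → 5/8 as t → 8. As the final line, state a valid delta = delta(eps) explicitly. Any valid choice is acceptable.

Let eps > 0 be given. We seek delta > 0 such that 0 < |t − 8| < delta implies |5/t − (5/8)| < eps.
|5/t − (5/8)| = 5·|8 − t|/(8·|t|) = 5|t − 8|/(8|t|).
Restrict delta ≤ 4. Then |t − 8| < 4 gives |t| > 4, so 8|t| > 32.
Then |5/t − (5/8)| < 5|t − 8|/32, which is < eps when |t − 8| < (32/5)eps.
Take delta = min(4, (32/5)eps). Then 0 < |t − 8| < delta gives both |t − 8| < 4 and |t − 8| < (32/5)eps, so |5/t − (5/8)| < eps.

delta = min(4, (32/5)eps)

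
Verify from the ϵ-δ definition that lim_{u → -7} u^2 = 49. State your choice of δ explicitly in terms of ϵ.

Fix ϵ > 0. We seek δ > 0 with 0 < |u + 7| < δ ⇒ |u^2 − 49| < ϵ.
Factor: u^2 − 49 = (u + 7)(u - 7), so |u^2 − 49| = |u + 7|·|u - 7|.
Restrict δ ≤ 2. Then |u + 7| < 2 gives |u| < 9, so by the triangle inequality |u - 7| ≤ 9 + 7 = 16.
Hence |u^2 − 49| ≤ 16|u + 7|, which is < ϵ once |u + 7| < ϵ/16.
Take δ = min(2, ϵ/16). If 0 < |u + 7| < δ then both bounds hold and |u^2 − 49| ≤ 16|u + 7| < 16·(ϵ/16) = ϵ.

δ = min(2, ϵ/16)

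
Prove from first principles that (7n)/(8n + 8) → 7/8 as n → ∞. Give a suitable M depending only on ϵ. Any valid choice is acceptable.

M = (7/8)/ϵ

Fix ϵ > 0. For n ≥ 1, |(7n)/(8n + 8) − (7/8)| = |-56|/(8(8n + 8)) = 56/(8(8n + 8)).
Since 8n + 8 ≥ 8n for n ≥ 1, this is ≤ 56/(8·8n) = (7/8)/n.
So |(7n)/(8n + 8) − (7/8)| < ϵ whenever n > (7/8)/ϵ.
Take M = (7/8)/ϵ. If n > M then |(7n)/(8n + 8) − (7/8)| ≤ (7/8)/n < ϵ.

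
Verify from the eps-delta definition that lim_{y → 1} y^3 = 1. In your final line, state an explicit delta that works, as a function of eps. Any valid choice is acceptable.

delta = min(2, eps/13)

Let eps > 0. We seek delta > 0 with 0 < |y − 1| < delta ⇒ |y^3 − 1| < eps.
Factor: y^3 − 1 = (y − 1)(y^2 + y + 1), so |y^3 − 1| = |y − 1|·|y^2 + y + 1|.
Impose delta ≤ 2 so that |y| < 3; then |y^2 + y + 1| ≤ 13.
Hence |y^3 − 1| ≤ 13|y − 1|, which is < eps once |y − 1| < eps/13.
Take delta = min(2, eps/13). If 0 < |y − 1| < delta then both bounds hold and |y^3 − 1| ≤ 13|y − 1| < 13·(eps/13) = eps.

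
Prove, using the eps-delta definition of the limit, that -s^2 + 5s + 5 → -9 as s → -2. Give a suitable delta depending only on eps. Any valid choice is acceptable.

Let eps > 0 be given. We want delta > 0 such that 0 < |s + 2| < delta implies |(-s^2 + 5s + 5) + 9| < eps.
(-s^2 + 5s + 5) + 9 = -s^2 + 5s + 14 = (s + 2)(-s + 7).
So |(-s^2 + 5s + 5) + 9| = |s + 2|·|-s + 7|.
Assume first that |s + 2| < 1, so |s| < 3. Then |-s + 7| ≤ 3 + 7 = 10.
Hence |(-s^2 + 5s + 5) + 9| ≤ 10|s + 2| < eps provided |s + 2| < eps/10.
Take delta = min(1, eps/10). Then 0 < |s + 2| < delta gives both |s + 2| < 1 and |s + 2| < eps/10, so |(-s^2 + 5s + 5) + 9| < eps.

delta = min(1, eps/10)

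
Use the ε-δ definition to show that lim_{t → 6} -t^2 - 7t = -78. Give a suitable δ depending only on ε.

Fix ε > 0. We want δ > 0 such that 0 < |t − 6| < δ implies |(-t^2 - 7t) + 78| < ε.
(-t^2 - 7t) + 78 = -t^2 - 7t + 78 = (t − 6)(-t - 13).
So |(-t^2 - 7t) + 78| = |t − 6|·|-t - 13|.
Require δ ≤ 2. Then |t − 6| < 2 gives |t| < 8, and by the triangle inequality |-t - 13| ≤ 8 + 13 = 21.
Hence |(-t^2 - 7t) + 78| ≤ 21|t − 6| < ε provided |t − 6| < ε/21.
Take δ = min(2, ε/21). Then 0 < |t − 6| < δ gives both |t − 6| < 2 and |t − 6| < ε/21, so |(-t^2 - 7t) + 78| < ε.

δ = min(2, ε/21)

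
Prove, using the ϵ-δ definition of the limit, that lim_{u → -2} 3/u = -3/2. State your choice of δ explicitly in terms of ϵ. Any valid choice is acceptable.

δ = min(1, (2/3)ϵ)

Let ϵ > 0 be given. We seek δ > 0 such that 0 < |u + 2| < δ implies |3/u + 3/2| < ϵ.
|3/u + 3/2| = 3·|-2 − u|/(2·|u|) = 3|u + 2|/(2|u|).
Restrict δ ≤ 1. Then |u + 2| < 1 gives |u| > 1, so 2|u| > 2.
Then |3/u + 3/2| < 3|u + 2|/2, which is < ϵ when |u + 2| < (2/3)ϵ.
Take δ = min(1, (2/3)ϵ). Then 0 < |u + 2| < δ gives both |u + 2| < 1 and |u + 2| < (2/3)ϵ, so |3/u + 3/2| < ϵ.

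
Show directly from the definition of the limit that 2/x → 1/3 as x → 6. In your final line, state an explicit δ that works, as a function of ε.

δ = min(3, 9ε)

Fix ε > 0. We seek δ > 0 such that 0 < |x − 6| < δ implies |2/x − (1/3)| < ε.
|2/x − (1/3)| = 2·|6 − x|/(6·|x|) = 2|x − 6|/(6|x|).
Require δ ≤ 3 so that |x| > 6 − 3 = 3, hence 6|x| > 18.
Then |2/x − (1/3)| < 2|x − 6|/18, which is < ε when |x − 6| < 9ε.
Take δ = min(3, 9ε). Then 0 < |x − 6| < δ gives both |x − 6| < 3 and |x − 6| < 9ε, so |2/x − (1/3)| < ε.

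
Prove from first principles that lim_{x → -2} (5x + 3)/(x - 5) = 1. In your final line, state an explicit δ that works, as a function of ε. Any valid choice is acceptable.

δ = min(7/2, (7/8)ε)

Suppose ε > 0. We want δ > 0 with 0 < |x + 2| < δ ⇒ |(5x + 3)/(x - 5) − 1| < ε.
Combining over a common denominator, (5x + 3)/(x - 5) − 1 = [(5x + 3)·(-7) − (-7)·(x - 5)] / [(-7)·(x - 5)] = -28(x + 2) / ((-7)(x - 5)).
So |(5x + 3)/(x - 5) − 1| = 28|x + 2| / (7·|x − 5|).
Restrict δ ≤ 7/2. Then |x + 2| < 7/2 gives |x − 5| = |(x + 2) + (-7)| ≥ 7 − 7/2 = 7/2.
Hence |(5x + 3)/(x - 5) − 1| < 28|x + 2|/(7·(7/2)) = (8/7)|x + 2|, which is < ε once |x + 2| < (7/8)ε.
Take δ = min(7/2, (7/8)ε). Then 0 < |x + 2| < δ forces both bounds, so |(5x + 3)/(x - 5) − 1| < ε.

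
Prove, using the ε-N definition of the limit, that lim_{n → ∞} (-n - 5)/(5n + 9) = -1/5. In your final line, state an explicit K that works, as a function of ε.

K = (16/25)/ε

Let ε > 0 be given. For n ≥ 1, |(-n - 5)/(5n + 9) + 1/5| = |-16|/(5(5n + 9)) = 16/(5(5n + 9)).
Since 5n + 9 ≥ 5n for n ≥ 1, this is ≤ 16/(5·5n) = (16/25)/n.
So |(-n - 5)/(5n + 9) + 1/5| < ε whenever n > (16/25)/ε.
Take K = (16/25)/ε. If n > K then |(-n - 5)/(5n + 9) + 1/5| ≤ (16/25)/n < ε.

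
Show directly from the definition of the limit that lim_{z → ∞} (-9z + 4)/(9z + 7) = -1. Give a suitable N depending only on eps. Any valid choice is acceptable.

Let eps > 0. We seek N > 0 such that z > N implies |(-9z + 4)/(9z + 7) + 1| < eps.
(-9z + 4)/(9z + 7) + 1 = (9(-9z + 4) − (-9)(9z + 7)) / (9(9z + 7)) = 99/(9(9z + 7)).
For z > 0 we have 9z + 7 > 9z, so |(-9z + 4)/(9z + 7) + 1| = 99/(9(9z + 7)) < 99/(9·9z) = (11/9)/z.
Thus |(-9z + 4)/(9z + 7) + 1| < eps whenever z > (11/9)/eps.
Take N = (11/9)/eps. If z > N then |(-9z + 4)/(9z + 7) + 1| < (11/9)/z < eps.

N = (11/9)/eps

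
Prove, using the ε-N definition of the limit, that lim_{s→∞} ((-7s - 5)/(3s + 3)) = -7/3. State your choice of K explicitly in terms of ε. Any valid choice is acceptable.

Suppose ε > 0. We seek K > 0 such that s > K implies |(-7s - 5)/(3s + 3) + 7/3| < ε.
(-7s - 5)/(3s + 3) + 7/3 = (3(-7s - 5) − (-7)(3s + 3)) / (3(3s + 3)) = 6/(3(3s + 3)).
For s > 0 we have 3s + 3 > 3s, so |(-7s - 5)/(3s + 3) + 7/3| = 6/(3(3s + 3)) < 6/(3·3s) = (2/3)/s.
Thus |(-7s - 5)/(3s + 3) + 7/3| < ε whenever s > (2/3)/ε.
Take K = (2/3)/ε. If s > K then |(-7s - 5)/(3s + 3) + 7/3| < (2/3)/s < ε.

K = (2/3)/ε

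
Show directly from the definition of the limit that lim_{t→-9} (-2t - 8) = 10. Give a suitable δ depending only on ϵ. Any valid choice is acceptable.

δ = ϵ/2

Let ϵ > 0 be given. We need δ > 0 so that 0 < |t + 9| < δ implies |(-2t - 8) − 10| < ϵ.
Since (-2t - 8) − 10 = -2(t + 9), we have |(-2t - 8) − 10| = 2|t + 9|.
Thus it suffices that |t + 9| < ϵ/2.
Take δ = ϵ/2. If 0 < |t + 9| < δ then |(-2t - 8) − 10| = 2|t + 9| < 2·(ϵ/2) = ϵ.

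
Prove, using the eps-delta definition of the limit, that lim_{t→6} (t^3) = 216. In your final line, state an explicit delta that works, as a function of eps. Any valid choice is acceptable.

delta = min(1, eps/127)

Let eps > 0. We seek delta > 0 with 0 < |t − 6| < delta ⇒ |t^3 − 216| < eps.
Factor: t^3 − 216 = (t − 6)(t^2 + 6t + 36), so |t^3 − 216| = |t − 6|·|t^2 + 6t + 36|.
Impose delta ≤ 1 so that |t| < 7; then |t^2 + 6t + 36| ≤ 127.
Hence |t^3 − 216| ≤ 127|t − 6|, which is < eps once |t − 6| < eps/127.
Take delta = min(1, eps/127). If 0 < |t − 6| < delta then both bounds hold and |t^3 − 216| ≤ 127|t − 6| < 127·(eps/127) = eps.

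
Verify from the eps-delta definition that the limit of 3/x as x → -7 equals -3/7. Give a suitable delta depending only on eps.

delta = min(7/2, (49/6)eps)

Suppose eps > 0. We seek delta > 0 such that 0 < |x + 7| < delta implies |3/x + 3/7| < eps.
|3/x + 3/7| = 3·|-7 − x|/(7·|x|) = 3|x + 7|/(7|x|).
Restrict delta ≤ 7/2. Then |x + 7| < 7/2 gives |x| > 7/2, so 7|x| > 49/2.
Then |3/x + 3/7| < 3|x + 7|/(49/2), which is < eps when |x + 7| < (49/6)eps.
Take delta = min(7/2, (49/6)eps). Then 0 < |x + 7| < delta gives both |x + 7| < 7/2 and |x + 7| < (49/6)eps, so |3/x + 3/7| < eps.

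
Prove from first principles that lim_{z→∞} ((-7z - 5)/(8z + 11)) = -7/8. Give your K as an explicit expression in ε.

K = (37/64)/ε

Suppose ε > 0. We seek K > 0 such that z > K implies |(-7z - 5)/(8z + 11) + 7/8| < ε.
(-7z - 5)/(8z + 11) + 7/8 = (8(-7z - 5) − (-7)(8z + 11)) / (8(8z + 11)) = 37/(8(8z + 11)).
For z > 0 we have 8z + 11 > 8z, so |(-7z - 5)/(8z + 11) + 7/8| = 37/(8(8z + 11)) < 37/(8·8z) = (37/64)/z.
Thus |(-7z - 5)/(8z + 11) + 7/8| < ε whenever z > (37/64)/ε.
Take K = (37/64)/ε. If z > K then |(-7z - 5)/(8z + 11) + 7/8| < (37/64)/z < ε.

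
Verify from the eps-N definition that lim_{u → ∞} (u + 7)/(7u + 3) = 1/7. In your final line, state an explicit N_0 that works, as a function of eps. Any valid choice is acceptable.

Suppose eps > 0. We seek N_0 > 0 such that u > N_0 implies |(u + 7)/(7u + 3) − (1/7)| < eps.
(u + 7)/(7u + 3) − (1/7) = (7(u + 7) − (7u + 3)) / (7(7u + 3)) = 46/(7(7u + 3)).
For u > 0 we have 7u + 3 > 7u, so |(u + 7)/(7u + 3) − (1/7)| = 46/(7(7u + 3)) < 46/(7·7u) = (46/49)/u.
Thus |(u + 7)/(7u + 3) − (1/7)| < eps whenever u > (46/49)/eps.
Take N_0 = (46/49)/eps. If u > N_0 then |(u + 7)/(7u + 3) − (1/7)| < (46/49)/u < eps.

N_0 = (46/49)/eps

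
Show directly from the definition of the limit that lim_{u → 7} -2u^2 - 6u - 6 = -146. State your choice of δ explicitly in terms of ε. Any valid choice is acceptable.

δ = min(2, ε/38)

Let ε > 0 be given. We want δ > 0 such that 0 < |u − 7| < δ implies |(-2u^2 - 6u - 6) + 146| < ε.
(-2u^2 - 6u - 6) + 146 = -2u^2 - 6u + 140 = (u − 7)(-2u - 20).
So |(-2u^2 - 6u - 6) + 146| = |u − 7|·|-2u - 20|.
Require δ ≤ 2. Then |u − 7| < 2 gives |u| < 9, and by the triangle inequality |-2u - 20| ≤ 2·9 + 20 = 38.
Hence |(-2u^2 - 6u - 6) + 146| ≤ 38|u − 7| < ε provided |u − 7| < ε/38.
Take δ = min(2, ε/38). Then 0 < |u − 7| < δ gives both |u − 7| < 2 and |u − 7| < ε/38, so |(-2u^2 - 6u - 6) + 146| < ε.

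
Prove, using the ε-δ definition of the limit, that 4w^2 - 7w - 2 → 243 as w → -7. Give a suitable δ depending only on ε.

δ = min(2, ε/71)

Fix ε > 0. We want δ > 0 such that 0 < |w + 7| < δ implies |(4w^2 - 7w - 2) − 243| < ε.
(4w^2 - 7w - 2) − 243 = 4w^2 - 7w - 245 = (w + 7)(4w - 35).
So |(4w^2 - 7w - 2) − 243| = |w + 7|·|4w - 35|.
Assume first that |w + 7| < 2, so |w| < 9. Then |4w - 35| ≤ 4·9 + 35 = 71.
Hence |(4w^2 - 7w - 2) − 243| ≤ 71|w + 7| < ε provided |w + 7| < ε/71.
Take δ = min(2, ε/71). Then 0 < |w + 7| < δ gives both |w + 7| < 2 and |w + 7| < ε/71, so |(4w^2 - 7w - 2) − 243| < ε.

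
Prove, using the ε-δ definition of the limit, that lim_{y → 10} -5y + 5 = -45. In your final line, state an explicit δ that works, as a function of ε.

Fix ε > 0. We need δ > 0 so that 0 < |y − 10| < δ implies |(-5y + 5) + 45| < ε.
Since (-5y + 5) + 45 = -5(y − 10), we have |(-5y + 5) + 45| = 5|y − 10|.
Thus it suffices that |y − 10| < ε/5.
Choosing δ = ε/5 gives |(-5y + 5) + 45| = 5|y − 10| < ε whenever |y − 10| < δ.

δ = ε/5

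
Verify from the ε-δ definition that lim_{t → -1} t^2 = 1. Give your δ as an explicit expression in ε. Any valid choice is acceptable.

Suppose ε > 0. We seek δ > 0 with 0 < |t + 1| < δ ⇒ |t^2 − 1| < ε.
Factor: t^2 − 1 = (t + 1)(t - 1), so |t^2 − 1| = |t + 1|·|t - 1|.
Restrict δ ≤ 1. Then |t + 1| < 1 gives |t| < 2, so by the triangle inequality |t - 1| ≤ 2 + 1 = 3.
Hence |t^2 − 1| ≤ 3|t + 1|, which is < ε once |t + 1| < ε/3.
Take δ = min(1, ε/3). If 0 < |t + 1| < δ then both bounds hold and |t^2 − 1| ≤ 3|t + 1| < 3·(ε/3) = ε.

δ = min(1, ε/3)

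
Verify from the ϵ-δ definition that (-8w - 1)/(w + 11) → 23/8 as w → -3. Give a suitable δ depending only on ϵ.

δ = min(4, (32/87)ϵ)

Let ϵ > 0. We want δ > 0 with 0 < |w + 3| < δ ⇒ |(-8w - 1)/(w + 11) − (23/8)| < ϵ.
Combining over a common denominator, (-8w - 1)/(w + 11) − (23/8) = [(-8w - 1)·8 − 23·(w + 11)] / [8·(w + 11)] = -87(w + 3) / (8(w + 11)).
So |(-8w - 1)/(w + 11) − (23/8)| = 87|w + 3| / (8·|w + 11|).
Require δ ≤ 4, so |w + 11| ≥ |8| − |w + 3| > 8 − 4 = 4.
Hence |(-8w - 1)/(w + 11) − (23/8)| < 87|w + 3|/(8·4) = (87/32)|w + 3|, which is < ϵ once |w + 3| < (32/87)ϵ.
Take δ = min(4, (32/87)ϵ). Then 0 < |w + 3| < δ forces both bounds, so |(-8w - 1)/(w + 11) − (23/8)| < ϵ.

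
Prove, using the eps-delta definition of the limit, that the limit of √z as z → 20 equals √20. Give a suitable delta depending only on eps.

Let eps > 0. We want delta > 0 such that 0 < |z − 20| < delta implies |√z − √20| < eps.
Rationalise: √z − √20 = (z − 20)/(√z + √20), so |√z − √20| = |z − 20|/(√z + √20).
Restrict delta ≤ 20 so that |z − 20| < 20 forces z > 0, and then √z + √20 > √20.
Hence |√z − √20| < |z − 20|/√20, which is < eps once |z − 20| < √20·eps.
Take delta = min(20, √20·eps). If 0 < |z − 20| < delta then z > 0 and |√z − √20| < |z − 20|/√20 < eps.

delta = min(20, √20·eps)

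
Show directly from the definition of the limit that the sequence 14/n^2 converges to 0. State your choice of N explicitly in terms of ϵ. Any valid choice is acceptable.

N = (14/ϵ)^{1/2}

Suppose ϵ > 0. For n ≥ 1, |14/n^2 − 0| = 14/n^2.
14/n^2 < ϵ ⇔ n^2 > 14/ϵ ⇔ n > (14/ϵ)^{1/2}.
Take N = (14/ϵ)^{1/2}. Then n > N implies 14/n^2 < ϵ.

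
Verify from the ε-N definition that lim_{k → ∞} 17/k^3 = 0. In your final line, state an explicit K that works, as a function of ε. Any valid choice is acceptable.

Fix ε > 0. For k ≥ 1, |17/k^3 − 0| = 17/k^3.
17/k^3 < ε ⇔ k^3 > 17/ε ⇔ k > (17/ε)^{1/3}.
Take K = (17/ε)^{1/3}. Then k > K implies 17/k^3 < ε.

K = (17/ε)^{1/3}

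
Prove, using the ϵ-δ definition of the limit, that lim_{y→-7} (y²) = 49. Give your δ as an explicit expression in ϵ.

δ = min(1, ϵ/15)

Suppose ϵ > 0. We seek δ > 0 with 0 < |y + 7| < δ ⇒ |y² − 49| < ϵ.
Factor: y² − 49 = (y + 7)(y - 7), so |y² − 49| = |y + 7|·|y - 7|.
Restrict δ ≤ 1. Then |y + 7| < 1 gives |y| < 8, so by the triangle inequality |y - 7| ≤ 8 + 7 = 15.
Hence |y² − 49| ≤ 15|y + 7|, which is < ϵ once |y + 7| < ϵ/15.
Take δ = min(1, ϵ/15). If 0 < |y + 7| < δ then both bounds hold and |y² − 49| ≤ 15|y + 7| < 15·(ϵ/15) = ϵ.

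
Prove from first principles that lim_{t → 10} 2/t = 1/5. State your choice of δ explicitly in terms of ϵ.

δ = min(5, 25ϵ)

Let ϵ > 0 be given. We seek δ > 0 such that 0 < |t − 10| < δ implies |2/t − (1/5)| < ϵ.
|2/t − (1/5)| = 2·|10 − t|/(10·|t|) = 2|t − 10|/(10|t|).
Require δ ≤ 5 so that |t| > 10 − 5 = 5, hence 10|t| > 50.
Then |2/t − (1/5)| < 2|t − 10|/50, which is < ϵ when |t − 10| < 25ϵ.
Take δ = min(5, 25ϵ). Then 0 < |t − 10| < δ gives both |t − 10| < 5 and |t − 10| < 25ϵ, so |2/t − (1/5)| < ϵ.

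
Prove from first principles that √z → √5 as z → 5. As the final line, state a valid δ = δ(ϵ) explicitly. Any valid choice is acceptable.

Let ϵ > 0 be given. We want δ > 0 such that 0 < |z − 5| < δ implies |√z − √5| < ϵ.
Multiplying by the conjugate, |√z − √5| = |z − 5|/(√z + √5).
Restrict δ ≤ 5 so that |z − 5| < 5 forces z > 0, and then √z + √5 > √5.
Hence |√z − √5| < |z − 5|/√5, which is < ϵ once |z − 5| < √5·ϵ.
Take δ = min(5, √5·ϵ). If 0 < |z − 5| < δ then z > 0 and |√z − √5| < |z − 5|/√5 < ϵ.

δ = min(5, √5·ϵ)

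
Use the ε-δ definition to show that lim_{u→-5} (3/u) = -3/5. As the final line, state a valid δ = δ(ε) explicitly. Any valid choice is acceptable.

Let ε > 0 be given. We seek δ > 0 such that 0 < |u + 5| < δ implies |3/u + 3/5| < ε.
|3/u + 3/5| = 3·|-5 − u|/(5·|u|) = 3|u + 5|/(5|u|).
Restrict δ ≤ 5/2. Then |u + 5| < 5/2 gives |u| > 5/2, so 5|u| > 25/2.
Then |3/u + 3/5| < 3|u + 5|/(25/2), which is < ε when |u + 5| < (25/6)ε.
Take δ = min(5/2, (25/6)ε). Then 0 < |u + 5| < δ gives both |u + 5| < 5/2 and |u + 5| < (25/6)ε, so |3/u + 3/5| < ε.

δ = min(5/2, (25/6)ε)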